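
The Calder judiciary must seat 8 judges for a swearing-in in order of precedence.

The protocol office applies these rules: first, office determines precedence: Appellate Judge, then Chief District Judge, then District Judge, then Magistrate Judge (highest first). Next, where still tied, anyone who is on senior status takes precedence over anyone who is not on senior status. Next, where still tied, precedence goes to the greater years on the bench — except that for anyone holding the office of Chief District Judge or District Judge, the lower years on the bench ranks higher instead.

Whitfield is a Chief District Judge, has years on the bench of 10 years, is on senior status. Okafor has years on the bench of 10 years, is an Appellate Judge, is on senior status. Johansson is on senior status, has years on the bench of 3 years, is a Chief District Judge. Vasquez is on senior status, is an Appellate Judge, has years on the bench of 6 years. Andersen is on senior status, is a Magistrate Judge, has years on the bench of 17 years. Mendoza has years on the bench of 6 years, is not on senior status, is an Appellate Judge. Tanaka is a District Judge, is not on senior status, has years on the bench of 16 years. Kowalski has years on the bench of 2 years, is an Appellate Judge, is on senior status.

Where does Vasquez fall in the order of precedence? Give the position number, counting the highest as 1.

By office: Okafor, Vasquez, Kowalski and Mendoza (Appellate Judge); then Johansson and Whitfield (Chief District Judge); then Tanaka (District Judge); then Andersen (Magistrate Judge).
Among Okafor, Vasquez, Kowalski and Mendoza, on senior status before not on senior status: Okafor, Vasquez and Kowalski (on senior status) before Mendoza (not on senior status).
Among Okafor, Vasquez and Kowalski, by years on the bench (higher first): Okafor (10 years) before Vasquez (6 years) before Kowalski (2 years).
Johansson and Whitfield are each on senior status, so the next rule applies.
Among Johansson and Whitfield, by years on the bench (lower first) (reversed rule for this group): Johansson (3 years) before Whitfield (10 years).
Order: Okafor, Vasquez, Kowalski, Mendoza, Johansson, Whitfield, Tanaka, Andersen. So position 2.

2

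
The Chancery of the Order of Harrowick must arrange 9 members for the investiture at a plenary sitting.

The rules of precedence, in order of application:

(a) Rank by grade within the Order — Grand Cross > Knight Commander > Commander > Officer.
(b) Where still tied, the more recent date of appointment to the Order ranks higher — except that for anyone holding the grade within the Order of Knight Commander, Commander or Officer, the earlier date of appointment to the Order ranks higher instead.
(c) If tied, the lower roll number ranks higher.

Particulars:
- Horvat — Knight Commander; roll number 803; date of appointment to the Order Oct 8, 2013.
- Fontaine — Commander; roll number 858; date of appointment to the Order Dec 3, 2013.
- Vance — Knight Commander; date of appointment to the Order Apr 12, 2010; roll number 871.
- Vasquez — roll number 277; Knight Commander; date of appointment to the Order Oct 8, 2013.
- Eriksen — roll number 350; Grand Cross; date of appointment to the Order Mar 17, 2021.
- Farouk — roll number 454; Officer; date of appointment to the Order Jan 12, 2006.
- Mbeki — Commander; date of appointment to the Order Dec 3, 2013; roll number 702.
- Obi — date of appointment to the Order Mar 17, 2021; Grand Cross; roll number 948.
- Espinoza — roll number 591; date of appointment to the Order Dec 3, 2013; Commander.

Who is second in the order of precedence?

Obi

By grade within the Order: Eriksen and Obi (Grand Cross); then Vance, Vasquez and Horvat (Knight Commander); then Espinoza, Mbeki and Fontaine (Commander); then Farouk (Officer).
Eriksen and Obi both have date of appointment to the Order Mar 17, 2021, so the next rule applies.
Among Eriksen and Obi, by roll number (lower first): Eriksen (350) before Obi (948).
Among Vance, Vasquez and Horvat, by date of appointment to the Order (earlier first) (reversed rule for this group): Vance (Apr 12, 2010) before Vasquez and Horvat (Oct 8, 2013).
Among Vasquez and Horvat, by roll number (lower first): Vasquez (277) before Horvat (803).
Espinoza, Mbeki and Fontaine all have date of appointment to the Order Dec 3, 2013, so the next rule applies.
Among Espinoza, Mbeki and Fontaine, by roll number (lower first): Espinoza (591) before Mbeki (702) before Fontaine (858).
Order: Eriksen, Obi, Vance, Vasquez, Horvat, Espinoza, Mbeki, Fontaine, Farouk.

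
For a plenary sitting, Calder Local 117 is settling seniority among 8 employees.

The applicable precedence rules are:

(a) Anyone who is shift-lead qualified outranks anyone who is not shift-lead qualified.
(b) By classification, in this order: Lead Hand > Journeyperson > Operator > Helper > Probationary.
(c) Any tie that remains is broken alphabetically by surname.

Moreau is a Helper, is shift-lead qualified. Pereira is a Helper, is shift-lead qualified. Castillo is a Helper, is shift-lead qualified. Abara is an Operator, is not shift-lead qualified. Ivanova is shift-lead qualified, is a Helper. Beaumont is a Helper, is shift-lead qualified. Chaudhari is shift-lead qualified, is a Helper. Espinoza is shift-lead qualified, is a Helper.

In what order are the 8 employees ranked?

By the first rule: Beaumont, Castillo, Chaudhari, Espinoza, Ivanova, Moreau and Pereira (each shift-lead qualified); then Abara (not shift-lead qualified).
Beaumont, Castillo, Chaudhari, Espinoza, Ivanova, Moreau and Pereira are each Helper, so the next rule applies.
Among Beaumont, Castillo, Chaudhari, Espinoza, Ivanova, Moreau and Pereira, alphabetically by surname: Beaumont before Castillo before Chaudhari before Espinoza before Ivanova before Moreau before Pereira.
Full order: Beaumont, Castillo, Chaudhari, Espinoza, Ivanova, Moreau, Pereira, Abara.

Beaumont, Castillo, Chaudhari, Espinoza, Ivanova, Moreau, Pereira, Abara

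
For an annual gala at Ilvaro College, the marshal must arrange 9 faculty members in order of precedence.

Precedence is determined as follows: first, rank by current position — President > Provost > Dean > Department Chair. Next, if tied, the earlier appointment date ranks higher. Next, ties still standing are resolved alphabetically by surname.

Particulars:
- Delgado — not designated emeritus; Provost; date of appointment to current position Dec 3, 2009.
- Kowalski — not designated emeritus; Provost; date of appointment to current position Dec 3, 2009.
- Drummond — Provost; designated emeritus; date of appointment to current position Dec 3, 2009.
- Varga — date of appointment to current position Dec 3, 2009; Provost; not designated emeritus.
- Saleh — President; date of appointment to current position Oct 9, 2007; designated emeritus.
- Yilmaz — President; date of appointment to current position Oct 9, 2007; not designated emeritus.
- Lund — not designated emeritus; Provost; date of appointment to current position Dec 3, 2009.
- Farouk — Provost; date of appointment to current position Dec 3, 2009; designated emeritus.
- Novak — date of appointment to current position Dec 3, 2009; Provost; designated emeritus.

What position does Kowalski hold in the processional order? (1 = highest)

6

By current position: Saleh and Yilmaz (President); then Delgado, Drummond, Farouk, Kowalski, Lund, Novak and Varga (Provost).
Saleh and Yilmaz both have date of appointment to current position Oct 9, 2007, so the next rule applies.
Among Saleh and Yilmaz, alphabetically by surname: Saleh before Yilmaz.
Delgado, Drummond, Farouk, Kowalski, Lund, Novak and Varga all have date of appointment to current position Dec 3, 2009, so the next rule applies.
Among Delgado, Drummond, Farouk, Kowalski, Lund, Novak and Varga, alphabetically by surname: Delgado before Drummond before Farouk before Kowalski before Lund before Novak before Varga.
Order: Saleh, Yilmaz, Delgado, Drummond, Farouk, Kowalski, Lund, Novak, Varga. So position 6.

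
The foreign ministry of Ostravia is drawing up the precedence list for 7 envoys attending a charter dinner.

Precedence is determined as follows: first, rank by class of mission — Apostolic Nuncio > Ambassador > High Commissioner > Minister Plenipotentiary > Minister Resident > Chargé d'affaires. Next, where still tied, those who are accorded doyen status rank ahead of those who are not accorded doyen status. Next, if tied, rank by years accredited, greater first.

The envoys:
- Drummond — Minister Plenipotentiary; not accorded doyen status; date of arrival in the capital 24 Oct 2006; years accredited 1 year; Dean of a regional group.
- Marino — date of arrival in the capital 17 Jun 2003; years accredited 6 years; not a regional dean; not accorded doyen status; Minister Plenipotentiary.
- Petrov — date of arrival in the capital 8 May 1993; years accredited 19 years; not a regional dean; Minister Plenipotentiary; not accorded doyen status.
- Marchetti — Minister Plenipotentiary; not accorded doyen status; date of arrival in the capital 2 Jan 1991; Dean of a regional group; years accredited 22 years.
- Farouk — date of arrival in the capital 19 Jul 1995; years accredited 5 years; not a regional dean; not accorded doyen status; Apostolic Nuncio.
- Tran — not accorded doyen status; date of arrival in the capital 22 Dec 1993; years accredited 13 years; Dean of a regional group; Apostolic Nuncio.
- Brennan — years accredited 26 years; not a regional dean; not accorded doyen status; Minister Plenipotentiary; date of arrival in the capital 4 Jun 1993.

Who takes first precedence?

Tran

By class of mission: Tran and Farouk (Apostolic Nuncio); then Brennan, Marchetti, Petrov, Marino and Drummond (Minister Plenipotentiary).
Tran and Farouk are each not accorded doyen status, so the next rule applies.
Among Tran and Farouk, by years accredited (higher first): Tran (13 years) before Farouk (5 years).
Brennan, Marchetti, Petrov, Marino and Drummond are each not accorded doyen status, so the next rule applies.
Among Brennan, Marchetti, Petrov, Marino and Drummond, by years accredited (higher first): Brennan (26 years) before Marchetti (22 years) before Petrov (19 years) before Marino (6 years) before Drummond (1 year).
Order: Tran, Farouk, Brennan, Marchetti, Petrov, Marino, Drummond.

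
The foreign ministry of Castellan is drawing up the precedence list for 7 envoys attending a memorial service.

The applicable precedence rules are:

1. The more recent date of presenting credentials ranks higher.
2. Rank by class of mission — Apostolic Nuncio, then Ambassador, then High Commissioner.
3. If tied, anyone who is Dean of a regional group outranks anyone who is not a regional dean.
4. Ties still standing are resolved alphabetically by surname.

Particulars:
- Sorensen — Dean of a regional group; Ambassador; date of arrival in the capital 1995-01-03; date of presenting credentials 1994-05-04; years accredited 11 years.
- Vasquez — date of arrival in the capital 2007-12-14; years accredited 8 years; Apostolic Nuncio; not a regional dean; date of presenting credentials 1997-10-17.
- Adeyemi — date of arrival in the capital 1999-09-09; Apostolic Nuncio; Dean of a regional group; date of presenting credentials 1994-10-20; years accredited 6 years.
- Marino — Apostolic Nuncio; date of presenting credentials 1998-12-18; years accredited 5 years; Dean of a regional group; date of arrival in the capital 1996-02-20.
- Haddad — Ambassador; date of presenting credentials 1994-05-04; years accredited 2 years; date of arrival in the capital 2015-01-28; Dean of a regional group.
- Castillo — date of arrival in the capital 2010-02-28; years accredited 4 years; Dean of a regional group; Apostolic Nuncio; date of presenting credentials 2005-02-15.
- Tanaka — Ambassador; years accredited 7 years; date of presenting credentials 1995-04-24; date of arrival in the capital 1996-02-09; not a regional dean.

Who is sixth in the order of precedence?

By date of presenting credentials (later first): Castillo (2005-02-15); then Marino (1998-12-18); then Vasquez (1997-10-17); then Tanaka (1995-04-24); then Adeyemi (1994-10-20); then Haddad and Sorensen (both 1994-05-04).
Haddad and Sorensen are each Ambassador, so the next rule applies.
Haddad and Sorensen are each Dean of a regional group, so the next rule applies.
Among Haddad and Sorensen, alphabetically by surname: Haddad before Sorensen.
Order: Castillo, Marino, Vasquez, Tanaka, Adeyemi, Haddad, Sorensen.

Haddad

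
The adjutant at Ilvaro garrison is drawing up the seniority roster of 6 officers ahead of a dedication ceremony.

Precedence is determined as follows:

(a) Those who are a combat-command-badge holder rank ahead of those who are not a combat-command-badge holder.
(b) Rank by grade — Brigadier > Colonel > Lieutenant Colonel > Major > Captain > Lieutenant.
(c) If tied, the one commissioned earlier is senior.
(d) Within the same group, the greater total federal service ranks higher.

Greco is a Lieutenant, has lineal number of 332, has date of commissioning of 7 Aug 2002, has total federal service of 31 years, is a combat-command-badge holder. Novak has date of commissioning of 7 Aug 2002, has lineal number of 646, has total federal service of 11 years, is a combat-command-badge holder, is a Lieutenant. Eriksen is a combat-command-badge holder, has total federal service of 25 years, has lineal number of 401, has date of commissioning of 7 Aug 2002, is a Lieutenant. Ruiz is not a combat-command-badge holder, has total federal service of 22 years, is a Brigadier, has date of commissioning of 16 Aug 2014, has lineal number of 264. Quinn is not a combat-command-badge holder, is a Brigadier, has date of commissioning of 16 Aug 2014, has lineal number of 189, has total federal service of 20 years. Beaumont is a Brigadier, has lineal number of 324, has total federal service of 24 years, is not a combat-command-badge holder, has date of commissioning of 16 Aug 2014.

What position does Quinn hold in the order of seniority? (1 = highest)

By the first rule: Greco, Eriksen and Novak (each a combat-command-badge holder); then Beaumont, Ruiz and Quinn (each not a combat-command-badge holder).
Greco, Eriksen and Novak are each Lieutenant, so the next rule applies.
Greco, Eriksen and Novak all have date of commissioning 7 Aug 2002, so the next rule applies.
Among Greco, Eriksen and Novak, by total federal service (higher first): Greco (31 years) before Eriksen (25 years) before Novak (11 years).
Beaumont, Ruiz and Quinn are each Brigadier, so the next rule applies.
Beaumont, Ruiz and Quinn all have date of commissioning 16 Aug 2014, so the next rule applies.
Among Beaumont, Ruiz and Quinn, by total federal service (higher first): Beaumont (24 years) before Ruiz (22 years) before Quinn (20 years).
Order: Greco, Eriksen, Novak, Beaumont, Ruiz, Quinn. So position 6.

6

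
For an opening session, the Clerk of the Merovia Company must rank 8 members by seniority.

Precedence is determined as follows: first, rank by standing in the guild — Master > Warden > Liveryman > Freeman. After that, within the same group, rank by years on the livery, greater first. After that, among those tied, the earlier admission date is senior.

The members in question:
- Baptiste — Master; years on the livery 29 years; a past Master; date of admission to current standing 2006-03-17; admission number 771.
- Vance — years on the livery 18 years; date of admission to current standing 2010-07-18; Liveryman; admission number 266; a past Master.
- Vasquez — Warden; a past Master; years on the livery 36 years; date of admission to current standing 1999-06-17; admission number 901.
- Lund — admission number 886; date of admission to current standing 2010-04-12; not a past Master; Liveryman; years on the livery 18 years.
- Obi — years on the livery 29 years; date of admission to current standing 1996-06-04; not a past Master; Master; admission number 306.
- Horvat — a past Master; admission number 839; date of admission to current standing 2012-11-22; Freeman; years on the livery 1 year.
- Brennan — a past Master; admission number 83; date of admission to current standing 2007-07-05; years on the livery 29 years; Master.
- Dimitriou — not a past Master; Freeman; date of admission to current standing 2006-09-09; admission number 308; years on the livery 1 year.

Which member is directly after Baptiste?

By standing in the guild: Obi, Baptiste and Brennan (Master); then Vasquez (Warden); then Lund and Vance (Liveryman); then Dimitriou and Horvat (Freeman).
Obi, Baptiste and Brennan all have years on the livery 29 years, so the next rule applies.
Among Obi, Baptiste and Brennan, by date of admission to current standing (earlier first): Obi (1996-06-04) before Baptiste (2006-03-17) before Brennan (2007-07-05).
Lund and Vance both have years on the livery 18 years, so the next rule applies.
Among Lund and Vance, by date of admission to current standing (earlier first): Lund (2010-04-12) before Vance (2010-07-18).
Dimitriou and Horvat both have years on the livery 1 year, so the next rule applies.
Among Dimitriou and Horvat, by date of admission to current standing (earlier first): Dimitriou (2006-09-09) before Horvat (2012-11-22).
Order: Obi, Baptiste, Brennan, Vasquez, Lund, Vance, Dimitriou, Horvat.

Brennan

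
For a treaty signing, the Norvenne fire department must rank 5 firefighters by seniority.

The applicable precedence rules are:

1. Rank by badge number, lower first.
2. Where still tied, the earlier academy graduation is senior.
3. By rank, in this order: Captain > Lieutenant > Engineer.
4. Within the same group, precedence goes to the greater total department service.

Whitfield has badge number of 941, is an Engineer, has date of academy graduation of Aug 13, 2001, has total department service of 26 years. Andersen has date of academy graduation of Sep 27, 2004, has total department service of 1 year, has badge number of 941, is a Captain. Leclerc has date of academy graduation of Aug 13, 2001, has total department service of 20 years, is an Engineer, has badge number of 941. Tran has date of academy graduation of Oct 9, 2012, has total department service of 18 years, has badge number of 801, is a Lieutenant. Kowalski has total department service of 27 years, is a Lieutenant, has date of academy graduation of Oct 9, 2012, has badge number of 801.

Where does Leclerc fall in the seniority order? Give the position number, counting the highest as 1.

By badge number (lower first): Kowalski and Tran (both 801); then Whitfield, Leclerc and Andersen (each 941).
Kowalski and Tran both have date of academy graduation Oct 9, 2012, so the next rule applies.
Kowalski and Tran are each Lieutenant, so the next rule applies.
Among Kowalski and Tran, by total department service (higher first): Kowalski (27 years) before Tran (18 years).
Among Whitfield, Leclerc and Andersen, by date of academy graduation (earlier first): Whitfield and Leclerc (Aug 13, 2001) before Andersen (Sep 27, 2004).
Whitfield and Leclerc are each Engineer, so the next rule applies.
Among Whitfield and Leclerc, by total department service (higher first): Whitfield (26 years) before Leclerc (20 years).
Order: Kowalski, Tran, Whitfield, Leclerc, Andersen. So position 4.

4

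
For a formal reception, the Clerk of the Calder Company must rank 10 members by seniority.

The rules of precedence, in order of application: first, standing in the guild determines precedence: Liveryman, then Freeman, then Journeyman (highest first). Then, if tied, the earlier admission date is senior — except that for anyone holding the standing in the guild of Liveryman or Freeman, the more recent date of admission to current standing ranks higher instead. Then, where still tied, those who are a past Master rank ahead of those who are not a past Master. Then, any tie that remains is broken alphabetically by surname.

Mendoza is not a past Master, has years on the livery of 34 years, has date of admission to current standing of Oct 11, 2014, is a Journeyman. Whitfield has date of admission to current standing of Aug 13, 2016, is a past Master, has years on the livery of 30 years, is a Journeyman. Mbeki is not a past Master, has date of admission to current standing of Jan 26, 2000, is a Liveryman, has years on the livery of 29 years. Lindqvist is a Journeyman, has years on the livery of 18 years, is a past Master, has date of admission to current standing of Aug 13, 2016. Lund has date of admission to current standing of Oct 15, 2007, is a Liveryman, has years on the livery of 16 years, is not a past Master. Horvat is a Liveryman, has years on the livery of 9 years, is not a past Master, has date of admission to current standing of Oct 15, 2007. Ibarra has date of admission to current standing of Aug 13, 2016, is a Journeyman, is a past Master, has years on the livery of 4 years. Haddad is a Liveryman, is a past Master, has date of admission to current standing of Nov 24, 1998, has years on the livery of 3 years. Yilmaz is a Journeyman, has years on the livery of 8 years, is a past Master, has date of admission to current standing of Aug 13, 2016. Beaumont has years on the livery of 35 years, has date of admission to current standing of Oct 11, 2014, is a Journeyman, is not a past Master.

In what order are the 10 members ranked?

Horvat, Lund, Mbeki, Haddad, Beaumont, Mendoza, Ibarra, Lindqvist, Whitfield, Yilmaz

By standing in the guild: Horvat, Lund, Mbeki and Haddad (Liveryman); then Beaumont, Mendoza, Ibarra, Lindqvist, Whitfield and Yilmaz (Journeyman).
Among Horvat, Lund, Mbeki and Haddad, by date of admission to current standing (later first) (reversed rule for this group): Horvat and Lund (Oct 15, 2007) before Mbeki (Jan 26, 2000) before Haddad (Nov 24, 1998).
Horvat and Lund are each not a past Master, so the next rule applies.
Among Horvat and Lund, alphabetically by surname: Horvat before Lund.
Among Beaumont, Mendoza, Ibarra, Lindqvist, Whitfield and Yilmaz, by date of admission to current standing (earlier first): Beaumont and Mendoza (Oct 11, 2014) before Ibarra, Lindqvist, Whitfield and Yilmaz (Aug 13, 2016).
Beaumont and Mendoza are each not a past Master, so the next rule applies.
Among Beaumont and Mendoza, alphabetically by surname: Beaumont before Mendoza.
Ibarra, Lindqvist, Whitfield and Yilmaz are each a past Master, so the next rule applies.
Among Ibarra, Lindqvist, Whitfield and Yilmaz, alphabetically by surname: Ibarra before Lindqvist before Whitfield before Yilmaz.
Full order: Horvat, Lund, Mbeki, Haddad, Beaumont, Mendoza, Ibarra, Lindqvist, Whitfield, Yilmaz.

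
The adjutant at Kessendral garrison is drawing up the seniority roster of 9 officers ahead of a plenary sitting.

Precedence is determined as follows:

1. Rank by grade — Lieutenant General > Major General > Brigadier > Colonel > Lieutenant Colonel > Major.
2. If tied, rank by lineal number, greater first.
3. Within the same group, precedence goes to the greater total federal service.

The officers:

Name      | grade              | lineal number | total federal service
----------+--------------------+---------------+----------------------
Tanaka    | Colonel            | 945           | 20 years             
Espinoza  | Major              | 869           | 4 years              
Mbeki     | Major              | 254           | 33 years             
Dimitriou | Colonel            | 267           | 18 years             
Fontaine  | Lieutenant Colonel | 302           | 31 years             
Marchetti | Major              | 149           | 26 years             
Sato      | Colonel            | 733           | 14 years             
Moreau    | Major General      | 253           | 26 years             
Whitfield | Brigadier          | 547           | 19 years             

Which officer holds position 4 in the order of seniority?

Sato

By grade: Moreau (Major General); then Whitfield (Brigadier); then Tanaka, Sato and Dimitriou (Colonel); then Fontaine (Lieutenant Colonel); then Espinoza, Mbeki and Marchetti (Major).
Among Tanaka, Sato and Dimitriou, by lineal number (higher first): Tanaka (945) before Sato (733) before Dimitriou (267).
Among Espinoza, Mbeki and Marchetti, by lineal number (higher first): Espinoza (869) before Mbeki (254) before Marchetti (149).
Order: Moreau, Whitfield, Tanaka, Sato, Dimitriou, Fontaine, Espinoza, Mbeki, Marchetti.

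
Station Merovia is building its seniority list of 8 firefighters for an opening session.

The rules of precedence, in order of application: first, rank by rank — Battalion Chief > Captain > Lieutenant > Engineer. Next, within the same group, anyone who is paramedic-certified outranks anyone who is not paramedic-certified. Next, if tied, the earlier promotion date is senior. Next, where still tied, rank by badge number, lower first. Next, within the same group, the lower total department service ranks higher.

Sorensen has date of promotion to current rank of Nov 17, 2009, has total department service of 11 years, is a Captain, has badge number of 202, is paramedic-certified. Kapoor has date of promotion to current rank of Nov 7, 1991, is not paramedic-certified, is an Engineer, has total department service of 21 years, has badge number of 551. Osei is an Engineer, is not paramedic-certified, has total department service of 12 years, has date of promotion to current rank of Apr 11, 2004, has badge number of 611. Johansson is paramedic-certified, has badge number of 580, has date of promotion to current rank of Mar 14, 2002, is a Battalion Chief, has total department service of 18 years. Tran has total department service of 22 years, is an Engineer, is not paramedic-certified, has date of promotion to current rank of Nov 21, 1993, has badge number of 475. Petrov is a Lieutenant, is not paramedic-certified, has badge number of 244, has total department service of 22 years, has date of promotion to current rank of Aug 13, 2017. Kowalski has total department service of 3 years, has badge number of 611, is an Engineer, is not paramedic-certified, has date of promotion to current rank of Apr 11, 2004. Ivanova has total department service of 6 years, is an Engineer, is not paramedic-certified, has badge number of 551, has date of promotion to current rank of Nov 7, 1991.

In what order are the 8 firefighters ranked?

By rank: Johansson (Battalion Chief); then Sorensen (Captain); then Petrov (Lieutenant); then Ivanova, Kapoor, Tran, Kowalski and Osei (Engineer).
Ivanova, Kapoor, Tran, Kowalski and Osei are each not paramedic-certified, so the next rule applies.
Among Ivanova, Kapoor, Tran, Kowalski and Osei, by date of promotion to current rank (earlier first): Ivanova and Kapoor (Nov 7, 1991) before Tran (Nov 21, 1993) before Kowalski and Osei (Apr 11, 2004).
Ivanova and Kapoor both have badge number 551, so the next rule applies.
Among Ivanova and Kapoor, by total department service (lower first): Ivanova (6 years) before Kapoor (21 years).
Kowalski and Osei both have badge number 611, so the next rule applies.
Among Kowalski and Osei, by total department service (lower first): Kowalski (3 years) before Osei (12 years).
Full order: Johansson, Sorensen, Petrov, Ivanova, Kapoor, Tran, Kowalski, Osei.

Johansson, Sorensen, Petrov, Ivanova, Kapoor, Tran, Kowalski, Osei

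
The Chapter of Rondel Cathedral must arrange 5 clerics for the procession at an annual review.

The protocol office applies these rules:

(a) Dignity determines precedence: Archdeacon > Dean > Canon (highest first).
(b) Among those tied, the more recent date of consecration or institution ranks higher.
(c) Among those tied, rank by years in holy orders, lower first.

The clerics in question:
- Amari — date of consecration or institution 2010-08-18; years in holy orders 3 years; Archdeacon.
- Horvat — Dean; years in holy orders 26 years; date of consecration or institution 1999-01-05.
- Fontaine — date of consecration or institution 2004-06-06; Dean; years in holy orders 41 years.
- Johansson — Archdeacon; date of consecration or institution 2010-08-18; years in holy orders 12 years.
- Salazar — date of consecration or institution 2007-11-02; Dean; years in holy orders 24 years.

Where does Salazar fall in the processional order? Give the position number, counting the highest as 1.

3

By dignity: Amari and Johansson (Archdeacon); then Salazar, Fontaine and Horvat (Dean).
Amari and Johansson both have date of consecration or institution 2010-08-18, so the next rule applies.
Among Amari and Johansson, by years in holy orders (lower first): Amari (3 years) before Johansson (12 years).
Among Salazar, Fontaine and Horvat, by date of consecration or institution (later first): Salazar (2007-11-02) before Fontaine (2004-06-06) before Horvat (1999-01-05).
Order: Amari, Johansson, Salazar, Fontaine, Horvat. So position 3.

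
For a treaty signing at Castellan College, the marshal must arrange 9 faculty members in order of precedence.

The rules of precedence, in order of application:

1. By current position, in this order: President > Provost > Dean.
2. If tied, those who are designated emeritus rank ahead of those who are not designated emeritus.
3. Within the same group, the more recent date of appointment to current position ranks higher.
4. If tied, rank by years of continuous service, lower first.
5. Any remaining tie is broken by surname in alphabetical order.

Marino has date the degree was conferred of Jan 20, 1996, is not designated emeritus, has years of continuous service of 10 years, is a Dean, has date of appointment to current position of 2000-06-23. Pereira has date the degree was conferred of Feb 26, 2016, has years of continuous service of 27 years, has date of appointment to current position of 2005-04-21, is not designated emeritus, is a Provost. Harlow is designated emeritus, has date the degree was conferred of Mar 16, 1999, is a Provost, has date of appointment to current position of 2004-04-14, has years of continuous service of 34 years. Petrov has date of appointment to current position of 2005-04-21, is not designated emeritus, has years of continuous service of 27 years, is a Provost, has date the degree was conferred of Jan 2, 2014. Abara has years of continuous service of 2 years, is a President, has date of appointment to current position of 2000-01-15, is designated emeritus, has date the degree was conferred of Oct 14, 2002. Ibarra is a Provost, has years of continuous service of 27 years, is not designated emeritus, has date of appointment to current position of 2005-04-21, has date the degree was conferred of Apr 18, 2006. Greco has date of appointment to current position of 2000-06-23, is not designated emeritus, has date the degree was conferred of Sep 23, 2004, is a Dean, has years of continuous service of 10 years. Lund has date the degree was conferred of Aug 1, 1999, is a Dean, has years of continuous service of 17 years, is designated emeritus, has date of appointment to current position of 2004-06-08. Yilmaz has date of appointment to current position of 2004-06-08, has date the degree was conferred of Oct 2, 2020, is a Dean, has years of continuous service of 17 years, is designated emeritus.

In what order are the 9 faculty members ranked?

By current position: Abara (President); then Harlow, Ibarra, Pereira and Petrov (Provost); then Lund, Yilmaz, Greco and Marino (Dean).
Among Harlow, Ibarra, Pereira and Petrov, designated emeritus before not designated emeritus: Harlow (designated emeritus) before Ibarra, Pereira and Petrov (not designated emeritus).
Ibarra, Pereira and Petrov all have date of appointment to current position 2005-04-21, so the next rule applies.
Ibarra, Pereira and Petrov all have years of continuous service 27 years, so the next rule applies.
Among Ibarra, Pereira and Petrov, alphabetically by surname: Ibarra before Pereira before Petrov.
Among Lund, Yilmaz, Greco and Marino, designated emeritus before not designated emeritus: Lund and Yilmaz (designated emeritus) before Greco and Marino (not designated emeritus).
Lund and Yilmaz both have date of appointment to current position 2004-06-08, so the next rule applies.
Lund and Yilmaz both have years of continuous service 17 years, so the next rule applies.
Among Lund and Yilmaz, alphabetically by surname: Lund before Yilmaz.
Greco and Marino both have date of appointment to current position 2000-06-23, so the next rule applies.
Greco and Marino both have years of continuous service 10 years, so the next rule applies.
Among Greco and Marino, alphabetically by surname: Greco before Marino.
Full order: Abara, Harlow, Ibarra, Pereira, Petrov, Lund, Yilmaz, Greco, Marino.

Abara, Harlow, Ibarra, Pereira, Petrov, Lund, Yilmaz, Greco, Marino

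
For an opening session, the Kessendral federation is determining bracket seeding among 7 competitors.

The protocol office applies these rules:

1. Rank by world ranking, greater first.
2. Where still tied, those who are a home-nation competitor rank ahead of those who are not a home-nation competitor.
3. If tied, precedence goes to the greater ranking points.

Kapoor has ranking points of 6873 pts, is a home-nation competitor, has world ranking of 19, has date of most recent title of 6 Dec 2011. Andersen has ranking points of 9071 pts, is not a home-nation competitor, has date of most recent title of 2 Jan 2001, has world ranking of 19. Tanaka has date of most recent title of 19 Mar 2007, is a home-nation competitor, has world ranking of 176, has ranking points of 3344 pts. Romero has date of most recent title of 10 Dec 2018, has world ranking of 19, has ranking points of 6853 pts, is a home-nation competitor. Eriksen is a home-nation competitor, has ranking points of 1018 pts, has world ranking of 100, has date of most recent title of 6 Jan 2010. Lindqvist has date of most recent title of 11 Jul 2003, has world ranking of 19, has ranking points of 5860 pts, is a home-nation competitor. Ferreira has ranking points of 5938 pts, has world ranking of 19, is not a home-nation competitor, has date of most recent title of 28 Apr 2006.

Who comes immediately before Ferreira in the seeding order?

Andersen

By world ranking (higher first): Tanaka (176); then Eriksen (100); then Kapoor, Romero, Lindqvist, Andersen and Ferreira (each 19).
Among Kapoor, Romero, Lindqvist, Andersen and Ferreira, a home-nation competitor before not a home-nation competitor: Kapoor, Romero and Lindqvist (a home-nation competitor) before Andersen and Ferreira (not a home-nation competitor).
Among Kapoor, Romero and Lindqvist, by ranking points (higher first): Kapoor (6873 pts) before Romero (6853 pts) before Lindqvist (5860 pts).
Among Andersen and Ferreira, by ranking points (higher first): Andersen (9071 pts) before Ferreira (5938 pts).
Order: Tanaka, Eriksen, Kapoor, Romero, Lindqvist, Andersen, Ferreira.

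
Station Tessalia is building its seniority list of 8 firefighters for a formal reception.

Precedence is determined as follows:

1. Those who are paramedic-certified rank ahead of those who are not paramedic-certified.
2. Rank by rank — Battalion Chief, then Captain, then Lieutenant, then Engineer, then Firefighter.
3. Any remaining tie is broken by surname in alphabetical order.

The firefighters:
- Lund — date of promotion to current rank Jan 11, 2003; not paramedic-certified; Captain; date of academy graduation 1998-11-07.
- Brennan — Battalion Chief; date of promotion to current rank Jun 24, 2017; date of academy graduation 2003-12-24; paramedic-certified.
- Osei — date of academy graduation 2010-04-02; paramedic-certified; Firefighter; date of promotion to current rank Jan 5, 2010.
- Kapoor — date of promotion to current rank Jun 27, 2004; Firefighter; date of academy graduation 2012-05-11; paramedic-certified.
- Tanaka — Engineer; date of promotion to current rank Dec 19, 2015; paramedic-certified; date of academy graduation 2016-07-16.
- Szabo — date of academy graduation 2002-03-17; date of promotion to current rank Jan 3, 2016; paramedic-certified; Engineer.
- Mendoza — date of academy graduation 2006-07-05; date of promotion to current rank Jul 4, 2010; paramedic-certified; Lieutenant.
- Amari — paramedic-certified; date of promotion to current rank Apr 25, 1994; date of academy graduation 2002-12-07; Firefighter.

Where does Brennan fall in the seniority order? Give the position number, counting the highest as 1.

1

By the first rule: Brennan, Mendoza, Szabo, Tanaka, Amari, Kapoor and Osei (each paramedic-certified); then Lund (not paramedic-certified).
Among Brennan, Mendoza, Szabo, Tanaka, Amari, Kapoor and Osei, by rank: Brennan (Battalion Chief) before Mendoza (Lieutenant) before Szabo and Tanaka (Engineer) before Amari, Kapoor and Osei (Firefighter).
Among Szabo and Tanaka, alphabetically by surname: Szabo before Tanaka.
Among Amari, Kapoor and Osei, alphabetically by surname: Amari before Kapoor before Osei.
Order: Brennan, Mendoza, Szabo, Tanaka, Amari, Kapoor, Osei, Lund. So position 1.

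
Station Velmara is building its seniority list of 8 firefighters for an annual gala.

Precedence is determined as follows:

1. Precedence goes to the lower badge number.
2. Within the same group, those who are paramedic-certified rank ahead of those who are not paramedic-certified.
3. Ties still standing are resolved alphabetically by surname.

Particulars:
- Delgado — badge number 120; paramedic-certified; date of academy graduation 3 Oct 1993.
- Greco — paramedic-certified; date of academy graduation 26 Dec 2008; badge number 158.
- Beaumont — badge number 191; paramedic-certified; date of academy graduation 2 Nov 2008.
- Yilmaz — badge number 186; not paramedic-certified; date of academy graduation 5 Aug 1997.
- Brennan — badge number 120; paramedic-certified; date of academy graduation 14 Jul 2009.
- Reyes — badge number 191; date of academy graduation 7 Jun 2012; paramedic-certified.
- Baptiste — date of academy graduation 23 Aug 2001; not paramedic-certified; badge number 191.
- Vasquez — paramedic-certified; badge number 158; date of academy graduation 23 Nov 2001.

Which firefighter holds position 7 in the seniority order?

By badge number (lower first): Brennan and Delgado (both 120); then Greco and Vasquez (both 158); then Yilmaz (186); then Beaumont, Reyes and Baptiste (each 191).
Brennan and Delgado are each paramedic-certified, so the next rule applies.
Among Brennan and Delgado, alphabetically by surname: Brennan before Delgado.
Greco and Vasquez are each paramedic-certified, so the next rule applies.
Among Greco and Vasquez, alphabetically by surname: Greco before Vasquez.
Among Beaumont, Reyes and Baptiste, paramedic-certified before not paramedic-certified: Beaumont and Reyes (paramedic-certified) before Baptiste (not paramedic-certified).
Among Beaumont and Reyes, alphabetically by surname: Beaumont before Reyes.
Order: Brennan, Delgado, Greco, Vasquez, Yilmaz, Beaumont, Reyes, Baptiste.

Reyes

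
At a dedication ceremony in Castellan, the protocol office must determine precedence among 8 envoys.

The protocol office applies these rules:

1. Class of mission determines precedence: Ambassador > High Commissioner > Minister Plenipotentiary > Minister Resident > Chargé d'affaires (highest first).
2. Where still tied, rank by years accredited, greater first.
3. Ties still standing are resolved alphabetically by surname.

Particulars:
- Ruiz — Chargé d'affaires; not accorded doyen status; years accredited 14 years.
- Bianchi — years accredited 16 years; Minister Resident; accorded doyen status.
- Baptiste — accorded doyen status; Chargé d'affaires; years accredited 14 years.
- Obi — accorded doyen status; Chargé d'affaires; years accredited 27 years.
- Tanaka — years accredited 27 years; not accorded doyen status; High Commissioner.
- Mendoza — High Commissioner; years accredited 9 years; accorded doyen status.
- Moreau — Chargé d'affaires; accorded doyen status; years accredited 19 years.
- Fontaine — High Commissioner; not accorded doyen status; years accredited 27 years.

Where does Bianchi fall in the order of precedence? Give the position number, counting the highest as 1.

By class of mission: Fontaine, Tanaka and Mendoza (High Commissioner); then Bianchi (Minister Resident); then Obi, Moreau, Baptiste and Ruiz (Chargé d'affaires).
Among Fontaine, Tanaka and Mendoza, by years accredited (higher first): Fontaine and Tanaka (27 years) before Mendoza (9 years).
Among Fontaine and Tanaka, alphabetically by surname: Fontaine before Tanaka.
Among Obi, Moreau, Baptiste and Ruiz, by years accredited (higher first): Obi (27 years) before Moreau (19 years) before Baptiste and Ruiz (14 years).
Among Baptiste and Ruiz, alphabetically by surname: Baptiste before Ruiz.
Order: Fontaine, Tanaka, Mendoza, Bianchi, Obi, Moreau, Baptiste, Ruiz. So position 4.

4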